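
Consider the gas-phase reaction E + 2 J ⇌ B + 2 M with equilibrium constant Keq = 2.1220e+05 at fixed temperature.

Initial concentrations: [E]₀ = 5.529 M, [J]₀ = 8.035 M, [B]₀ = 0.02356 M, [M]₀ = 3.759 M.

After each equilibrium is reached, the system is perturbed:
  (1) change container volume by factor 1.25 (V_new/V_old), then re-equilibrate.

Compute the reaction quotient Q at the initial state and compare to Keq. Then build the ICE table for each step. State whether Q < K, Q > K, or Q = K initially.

Q₀ = 9.3261e-04; Q < K (proceeds forward)

Q₀ = 9.3261e-04 vs Keq = 2.1220e+05 ⇒ Q<K, forward
Step 1:
                   E          J          B          M
  init         5.529      8.035    0.02356      3.759
  Δ           -3.997     -7.994      3.997      7.994
  eq           1.532    0.04133       4.02      11.75
  solve Keq expr → x = 3.997; check Q = 2.1220e+05
Then change container volume by factor 1.25 (V_new/V_old).
Step 2:
                   E          J          B          M
  init         1.226    0.03306      3.216      9.402
  Δ                0          0          0          0
  eq           1.226    0.03306      3.216      9.402
  solve Keq expr → x = 0; check Q = 2.1220e+05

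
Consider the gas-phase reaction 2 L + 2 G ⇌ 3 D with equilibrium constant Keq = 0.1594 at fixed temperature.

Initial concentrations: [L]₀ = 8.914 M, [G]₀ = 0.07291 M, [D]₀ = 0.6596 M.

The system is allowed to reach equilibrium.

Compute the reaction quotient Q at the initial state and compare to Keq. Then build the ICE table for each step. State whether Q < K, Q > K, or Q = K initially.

Q₀ = 0.6794; Q > K (proceeds reverse)

Q₀ = 0.6794 vs Keq = 0.1594 ⇒ Q>K, reverse
Step 1:
                   L          G          D
  I            8.914    0.07291     0.6596
  C          0.05133    0.05133   -0.07699
  E            8.965     0.1242     0.5826
  solve Keq expr → x = -0.02566; check Q = 0.1594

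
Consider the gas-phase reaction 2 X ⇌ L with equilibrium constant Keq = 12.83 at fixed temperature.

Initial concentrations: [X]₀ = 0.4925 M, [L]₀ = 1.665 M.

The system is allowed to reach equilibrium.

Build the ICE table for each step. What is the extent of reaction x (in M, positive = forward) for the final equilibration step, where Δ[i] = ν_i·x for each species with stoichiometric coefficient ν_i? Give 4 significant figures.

Q₀ = 6.864 vs Keq = 12.83 ⇒ Q<K, forward
Step 1:
                  X         L
  I          0.4925     1.665
  C         -0.1255   0.06277
  E           0.367     1.728
  solve Keq expr → x = 0.06277; check Q = 12.83

x = 0.06277 M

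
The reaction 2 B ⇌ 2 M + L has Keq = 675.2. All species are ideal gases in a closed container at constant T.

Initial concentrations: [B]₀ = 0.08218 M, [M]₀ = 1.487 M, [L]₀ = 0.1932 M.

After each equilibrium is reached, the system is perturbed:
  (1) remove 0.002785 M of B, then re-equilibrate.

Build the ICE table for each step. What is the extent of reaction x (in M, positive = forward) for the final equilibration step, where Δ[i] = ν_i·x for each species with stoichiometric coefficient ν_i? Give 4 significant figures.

x = -0.001327 M

Q₀ = 63.26 vs Keq = 675.2 ⇒ Q<K, forward
Step 1:
                  B         M         L
  Initial   0.08218     1.487    0.1932
  Change   -0.05433   0.05433   0.02717
  Equil     0.02785     1.541    0.2204
  solve Keq expr → x = 0.02717; check Q = 675.2
Then remove 0.002785 M of B.
Step 2:
                  B         M         L
  Initial   0.02506     1.541    0.2204
  Change   0.002653 -0.002653 -0.001327
  Equil     0.02771     1.539     0.219
  solve Keq expr → x = -0.001327; check Q = 675.2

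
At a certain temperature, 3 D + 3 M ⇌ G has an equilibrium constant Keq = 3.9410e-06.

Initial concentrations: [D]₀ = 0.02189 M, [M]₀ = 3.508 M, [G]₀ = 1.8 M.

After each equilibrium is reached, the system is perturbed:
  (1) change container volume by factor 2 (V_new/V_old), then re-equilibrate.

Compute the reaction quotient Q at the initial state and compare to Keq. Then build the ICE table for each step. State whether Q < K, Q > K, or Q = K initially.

Q₀ = 3975 vs Keq = 3.9410e-06 ⇒ Q>K, reverse
Step 1:
                    D           M           G
  Initial     0.02189       3.508         1.8
  Change        4.707       4.707      -1.569
  Equil         4.729       8.215       0.231
  solve Keq expr → x = -1.569; check Q = 3.9410e-06
Then change container volume by factor 2 (V_new/V_old).
Step 2:
                    D           M           G
  Initial       2.364       4.107      0.1155
  Change       0.3265      0.3265     -0.1088
  Equil         2.691       4.434    0.006693
  solve Keq expr → x = -0.1088; check Q = 3.9410e-06

Q₀ = 3975; Q > K (proceeds reverse)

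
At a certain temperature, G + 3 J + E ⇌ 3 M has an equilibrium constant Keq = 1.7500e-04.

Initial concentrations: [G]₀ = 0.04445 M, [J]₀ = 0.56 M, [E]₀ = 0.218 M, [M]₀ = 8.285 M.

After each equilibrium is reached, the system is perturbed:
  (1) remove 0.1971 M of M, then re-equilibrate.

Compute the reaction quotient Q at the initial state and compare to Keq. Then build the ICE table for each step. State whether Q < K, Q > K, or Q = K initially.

Q₀ = 3.3418e+05 vs Keq = 1.7500e-04 ⇒ Q>K, reverse
Step 1:
                  G         J         E         M
  I         0.04445      0.56     0.218     8.285
  C           2.479     7.437     2.479    -7.437
  E           2.524     7.997     2.697    0.8477
  solve Keq expr → x = -2.479; check Q = 1.7500e-04
Then remove 0.1971 M of M.
Step 2:
                  G         J         E         M
  I           2.524     7.997     2.697    0.6506
  C        -0.05582   -0.1675  -0.05582    0.1675
  E           2.468      7.83     2.641    0.8181
  solve Keq expr → x = 0.05582; check Q = 1.7500e-04

Q₀ = 3.3418e+05; Q > K (proceeds reverse)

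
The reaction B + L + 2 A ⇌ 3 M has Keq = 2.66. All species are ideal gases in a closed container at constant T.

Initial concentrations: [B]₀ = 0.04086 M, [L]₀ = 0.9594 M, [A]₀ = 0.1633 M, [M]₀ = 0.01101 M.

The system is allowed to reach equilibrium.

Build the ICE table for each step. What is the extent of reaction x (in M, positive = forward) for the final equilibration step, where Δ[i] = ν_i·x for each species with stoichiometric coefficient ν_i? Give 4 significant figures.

x = 0.02388 M

Q₀ = 0.001277 vs Keq = 2.66 ⇒ Q<K, forward
Step 1:
                  B         L         A         M
  Initial   0.04086    0.9594    0.1633   0.01101
  Change   -0.02388  -0.02388  -0.04775   0.07163
  Equil     0.01698    0.9355    0.1155   0.08264
  solve Keq expr → x = 0.02388; check Q = 2.66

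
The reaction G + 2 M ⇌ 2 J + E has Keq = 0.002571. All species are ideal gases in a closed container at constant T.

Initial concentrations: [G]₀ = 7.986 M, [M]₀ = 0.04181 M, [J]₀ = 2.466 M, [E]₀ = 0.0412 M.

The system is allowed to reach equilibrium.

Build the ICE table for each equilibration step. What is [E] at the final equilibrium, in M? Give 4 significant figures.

Q₀ = 17.95 vs Keq = 0.002571 ⇒ Q>K, reverse
Step 1:
                   G          M          J          E
  I            7.986    0.04181      2.466     0.0412
  C          0.04114    0.08229   -0.08229   -0.04114
  E            8.027     0.1241      2.384 5.5935e-05
  solve Keq expr → x = -0.04114; check Q = 0.002571

[E]_eq = 5.5935e-05 M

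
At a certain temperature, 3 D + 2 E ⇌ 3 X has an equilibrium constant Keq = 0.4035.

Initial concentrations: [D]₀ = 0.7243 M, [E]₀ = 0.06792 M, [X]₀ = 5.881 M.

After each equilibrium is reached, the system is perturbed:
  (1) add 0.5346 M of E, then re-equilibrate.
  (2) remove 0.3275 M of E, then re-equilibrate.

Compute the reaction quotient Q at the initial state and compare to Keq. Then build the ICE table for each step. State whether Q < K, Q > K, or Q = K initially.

Q₀ = 1.1604e+05 vs Keq = 0.4035 ⇒ Q>K, reverse
Step 1:
                  D         E         X
  I          0.7243   0.06792     5.881
  C            2.48     1.653     -2.48
  E           3.204     1.721     3.401
  solve Keq expr → x = -0.8267; check Q = 0.4035
Then add 0.5346 M of E.
Step 2:
                  D         E         X
  I           3.204     2.256     3.401
  C         -0.2221    -0.148    0.2221
  E           2.982     2.108     3.623
  solve Keq expr → x = 0.07402; check Q = 0.4035
Then remove 0.3275 M of E.
Step 3:
                  D         E         X
  I           2.982      1.78     3.623
  C           0.132   0.08799    -0.132
  E           3.114     1.868     3.491
  solve Keq expr → x = -0.04399; check Q = 0.4035

Q₀ = 1.1604e+05; Q > K (proceeds reverse)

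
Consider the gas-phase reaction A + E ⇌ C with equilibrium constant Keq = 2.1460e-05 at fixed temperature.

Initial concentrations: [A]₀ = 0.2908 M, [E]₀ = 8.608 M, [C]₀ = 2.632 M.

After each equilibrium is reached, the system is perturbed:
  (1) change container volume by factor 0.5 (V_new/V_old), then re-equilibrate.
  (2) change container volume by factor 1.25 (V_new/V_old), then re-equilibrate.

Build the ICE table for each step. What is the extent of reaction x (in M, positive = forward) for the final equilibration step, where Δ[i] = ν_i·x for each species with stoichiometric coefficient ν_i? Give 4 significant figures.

Q₀ = 1.051 vs Keq = 2.1460e-05 ⇒ Q>K, reverse
Step 1:
                  A         E         C
  I          0.2908     8.608     2.632
  C           2.631     2.631    -2.631
  E           2.922     11.24 7.0480e-04
  solve Keq expr → x = -2.631; check Q = 2.1460e-05
Then change container volume by factor 0.5 (V_new/V_old).
Step 2:
                  A         E         C
  I           5.844     22.48   0.00141
  C       -0.001409 -0.001409  0.001409
  E           5.843     22.48  0.002818
  solve Keq expr → x = 0.001409; check Q = 2.1460e-05
Then change container volume by factor 1.25 (V_new/V_old).
Step 3:
                  A         E         C
  I           4.674     17.98  0.002255
  C       4.5071e-04 4.5071e-04 -4.5071e-04
  E           4.675     17.98  0.001804
  solve Keq expr → x = -4.5071e-04; check Q = 2.1460e-05

x = -4.5071e-04 M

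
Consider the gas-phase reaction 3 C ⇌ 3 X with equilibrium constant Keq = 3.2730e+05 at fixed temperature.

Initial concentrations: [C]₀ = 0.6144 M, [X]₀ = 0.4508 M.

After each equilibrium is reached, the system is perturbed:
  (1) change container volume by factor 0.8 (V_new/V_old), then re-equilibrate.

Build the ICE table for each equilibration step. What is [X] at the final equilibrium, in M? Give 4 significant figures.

[X]_eq = 1.312 M

Q₀ = 0.395 vs Keq = 3.2730e+05 ⇒ Q<K, forward
Step 1:
                    C           X
  I            0.6144      0.4508
  C           -0.5992      0.5992
  E           0.01524        1.05
  solve Keq expr → x = 0.1997; check Q = 3.2730e+05
Then change container volume by factor 0.8 (V_new/V_old).
Step 2:
                    C           X
  I           0.01904       1.312
  C                 0           0
  E           0.01904       1.312
  solve Keq expr → x = 0; check Q = 3.2730e+05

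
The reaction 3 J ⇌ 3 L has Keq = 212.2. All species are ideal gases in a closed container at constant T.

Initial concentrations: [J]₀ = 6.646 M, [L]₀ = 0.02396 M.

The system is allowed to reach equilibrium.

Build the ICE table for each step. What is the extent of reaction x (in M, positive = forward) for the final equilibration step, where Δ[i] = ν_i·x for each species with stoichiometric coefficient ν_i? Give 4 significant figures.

Q₀ = 4.6858e-08 vs Keq = 212.2 ⇒ Q<K, forward
Step 1:
                   J          L
  init         6.646    0.02396
  Δ           -5.688      5.688
  eq          0.9577      5.712
  solve Keq expr → x = 1.896; check Q = 212.2

x = 1.896 M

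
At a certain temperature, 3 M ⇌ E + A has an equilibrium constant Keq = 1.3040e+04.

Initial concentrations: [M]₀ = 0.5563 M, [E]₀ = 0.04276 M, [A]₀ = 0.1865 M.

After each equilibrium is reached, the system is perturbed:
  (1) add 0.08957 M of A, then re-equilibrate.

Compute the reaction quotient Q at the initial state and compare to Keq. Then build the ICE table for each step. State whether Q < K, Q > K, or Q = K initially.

Q₀ = 0.04632 vs Keq = 1.3040e+04 ⇒ Q<K, forward
Step 1:
                   M          E          A
  init        0.5563    0.04276     0.1865
  Δ          -0.5379     0.1793     0.1793
  eq          0.0184     0.2221     0.3658
  solve Keq expr → x = 0.1793; check Q = 1.3040e+04
Then add 0.08957 M of A.
Step 2:
                   M          E          A
  init        0.0184     0.2221     0.4554
  Δ         0.001373 -4.5778e-04 -4.5778e-04
  eq         0.01977     0.2216     0.4549
  solve Keq expr → x = -4.5778e-04; check Q = 1.3040e+04

Q₀ = 0.04632; Q < K (proceeds forward)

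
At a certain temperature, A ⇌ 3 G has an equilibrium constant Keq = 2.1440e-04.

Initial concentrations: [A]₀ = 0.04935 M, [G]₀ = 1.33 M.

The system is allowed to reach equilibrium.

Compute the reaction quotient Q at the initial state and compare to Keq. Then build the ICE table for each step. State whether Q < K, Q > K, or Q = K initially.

Q₀ = 47.67; Q > K (proceeds reverse)

Q₀ = 47.67 vs Keq = 2.1440e-04 ⇒ Q>K, reverse
Step 1:
                   A          G
  Initial    0.04935       1.33
  Change      0.4277     -1.283
  Equil       0.4771    0.04677
  solve Keq expr → x = -0.4277; check Q = 2.1440e-04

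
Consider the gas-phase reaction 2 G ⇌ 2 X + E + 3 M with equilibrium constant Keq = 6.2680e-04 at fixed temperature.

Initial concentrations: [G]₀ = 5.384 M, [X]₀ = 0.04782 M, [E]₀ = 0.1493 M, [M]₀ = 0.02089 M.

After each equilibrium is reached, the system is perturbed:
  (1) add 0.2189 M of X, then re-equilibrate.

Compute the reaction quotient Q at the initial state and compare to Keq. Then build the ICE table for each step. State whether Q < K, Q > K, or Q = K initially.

Q₀ = 1.0737e-10 vs Keq = 6.2680e-04 ⇒ Q<K, forward
Step 1:
                   G          X          E          M
  I            5.384    0.04782     0.1493    0.02089
  C          -0.3946     0.3946     0.1973     0.5918
  E            4.989     0.4424     0.3466     0.6127
  solve Keq expr → x = 0.1973; check Q = 6.2680e-04
Then add 0.2189 M of X.
Step 2:
                   G          X          E          M
  I            4.989     0.6613     0.3466     0.6127
  C          0.06163   -0.06163   -0.03082   -0.09245
  E            5.051     0.5997     0.3158     0.5203
  solve Keq expr → x = -0.03082; check Q = 6.2680e-04

Q₀ = 1.0737e-10; Q < K (proceeds forward)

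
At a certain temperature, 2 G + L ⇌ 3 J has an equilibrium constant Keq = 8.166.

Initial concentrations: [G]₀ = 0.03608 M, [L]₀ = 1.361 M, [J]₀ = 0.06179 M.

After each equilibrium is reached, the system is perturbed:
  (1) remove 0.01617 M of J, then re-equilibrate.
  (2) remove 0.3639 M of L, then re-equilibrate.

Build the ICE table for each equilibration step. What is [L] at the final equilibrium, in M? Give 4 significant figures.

[L]_eq = 0.9835 M

Q₀ = 0.1332 vs Keq = 8.166 ⇒ Q<K, forward
Step 1:
                  G         L         J
  I         0.03608     1.361   0.06179
  C        -0.02636  -0.01318   0.03954
  E        0.009722     1.348    0.1013
  solve Keq expr → x = 0.01318; check Q = 8.166
Then remove 0.01617 M of J.
Step 2:
                  G         L         J
  I        0.009722     1.348   0.08516
  C       -0.001858 -9.2914e-04  0.002787
  E        0.007864     1.347   0.08794
  solve Keq expr → x = 9.2914e-04; check Q = 8.166
Then remove 0.3639 M of L.
Step 3:
                  G         L         J
  I        0.007864     0.983   0.08794
  C        0.001085 5.4226e-04 -0.001627
  E        0.008948    0.9835   0.08632
  solve Keq expr → x = -5.4226e-04; check Q = 8.166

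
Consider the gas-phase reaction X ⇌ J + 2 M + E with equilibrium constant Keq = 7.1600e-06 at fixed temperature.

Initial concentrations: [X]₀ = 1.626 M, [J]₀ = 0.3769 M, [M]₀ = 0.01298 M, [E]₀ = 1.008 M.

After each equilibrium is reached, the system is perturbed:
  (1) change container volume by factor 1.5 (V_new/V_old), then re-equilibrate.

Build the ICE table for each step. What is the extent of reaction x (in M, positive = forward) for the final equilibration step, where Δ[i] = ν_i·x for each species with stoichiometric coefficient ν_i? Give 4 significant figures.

x = 0.00154 M

Q₀ = 3.9365e-05 vs Keq = 7.1600e-06 ⇒ Q>K, reverse
Step 1:
                  X         J         M         E
  init        1.626    0.3769   0.01298     1.008
  Δ          0.0037   -0.0037   -0.0074   -0.0037
  eq           1.63    0.3732   0.00558     1.004
  solve Keq expr → x = -0.0037; check Q = 7.1600e-06
Then change container volume by factor 1.5 (V_new/V_old).
Step 2:
                  X         J         M         E
  init        1.086    0.2488   0.00372    0.6695
  Δ        -0.00154   0.00154   0.00308   0.00154
  eq          1.085    0.2503    0.0068    0.6711
  solve Keq expr → x = 0.00154; check Q = 7.1600e-06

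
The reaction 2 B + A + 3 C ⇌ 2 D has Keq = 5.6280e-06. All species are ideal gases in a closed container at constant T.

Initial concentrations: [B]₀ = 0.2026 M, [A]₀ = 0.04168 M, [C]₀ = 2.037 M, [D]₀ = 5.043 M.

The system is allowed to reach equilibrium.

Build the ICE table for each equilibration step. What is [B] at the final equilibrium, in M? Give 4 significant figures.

Q₀ = 1759 vs Keq = 5.6280e-06 ⇒ Q>K, reverse
Step 1:
                    B           A           C           D
  Initial      0.2026     0.04168       2.037       5.043
  Change        4.582       2.291       6.873      -4.582
  Equil         4.785       2.333        8.91      0.4611
  solve Keq expr → x = -2.291; check Q = 5.6280e-06

[B]_eq = 4.785 M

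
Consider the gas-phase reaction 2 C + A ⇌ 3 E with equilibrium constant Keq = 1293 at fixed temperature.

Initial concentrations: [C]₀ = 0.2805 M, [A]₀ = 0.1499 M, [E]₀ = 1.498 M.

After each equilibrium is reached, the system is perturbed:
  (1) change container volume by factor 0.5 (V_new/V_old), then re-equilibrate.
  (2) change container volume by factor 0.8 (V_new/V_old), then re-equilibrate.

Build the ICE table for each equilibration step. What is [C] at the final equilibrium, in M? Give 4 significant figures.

[C]_eq = 0.4595 M

Q₀ = 285 vs Keq = 1293 ⇒ Q<K, forward
Step 1:
                    C           A           E
  init         0.2805      0.1499       1.498
  Δ           -0.0967    -0.04835      0.1451
  eq           0.1838      0.1015       1.643
  solve Keq expr → x = 0.04835; check Q = 1293
Then change container volume by factor 0.5 (V_new/V_old).
Step 2:
                    C           A           E
  init         0.3676      0.2031       3.286
  Δ                 0           0           0
  eq           0.3676      0.2031       3.286
  solve Keq expr → x = 0; check Q = 1293
Then change container volume by factor 0.8 (V_new/V_old).
Step 3:
                    C           A           E
  init         0.4595      0.2539       4.108
  Δ                 0           0           0
  eq           0.4595      0.2539       4.108
  solve Keq expr → x = 0; check Q = 1293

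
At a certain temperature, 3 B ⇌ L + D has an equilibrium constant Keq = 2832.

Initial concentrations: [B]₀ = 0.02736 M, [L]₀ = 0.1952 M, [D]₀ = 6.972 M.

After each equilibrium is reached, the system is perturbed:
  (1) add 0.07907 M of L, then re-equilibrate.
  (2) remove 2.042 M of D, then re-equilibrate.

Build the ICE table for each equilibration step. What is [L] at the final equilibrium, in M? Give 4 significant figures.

Q₀ = 6.6449e+04 vs Keq = 2832 ⇒ Q>K, reverse
Step 1:
                  B         L         D
  init      0.02736    0.1952     6.972
  Δ         0.04868  -0.01623  -0.01623
  eq        0.07604     0.179     6.956
  solve Keq expr → x = -0.01623; check Q = 2832
Then add 0.07907 M of L.
Step 2:
                  B         L         D
  init      0.07604     0.258     6.956
  Δ        0.009497 -0.003166 -0.003166
  eq        0.08553    0.2549     6.953
  solve Keq expr → x = -0.003166; check Q = 2832
Then remove 2.042 M of D.
Step 3:
                  B         L         D
  init      0.08553    0.2549     4.911
  Δ       -0.009046  0.003015  0.003015
  eq        0.07649    0.2579     4.914
  solve Keq expr → x = 0.003015; check Q = 2832

[L]_eq = 0.2579 M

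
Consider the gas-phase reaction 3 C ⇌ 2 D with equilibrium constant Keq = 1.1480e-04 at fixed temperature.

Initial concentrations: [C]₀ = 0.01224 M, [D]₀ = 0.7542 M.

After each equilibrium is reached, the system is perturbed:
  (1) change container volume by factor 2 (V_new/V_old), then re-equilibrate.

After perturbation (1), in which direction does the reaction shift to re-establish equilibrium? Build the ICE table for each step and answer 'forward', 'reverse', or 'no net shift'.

Q₀ = 3.1019e+05 vs Keq = 1.1480e-04 ⇒ Q>K, reverse
Step 1:
                   C          D
  I          0.01224     0.7542
  C            1.112    -0.7414
  E            1.124    0.01277
  solve Keq expr → x = -0.3707; check Q = 1.1480e-04
Then change container volume by factor 2 (V_new/V_old).
Step 2:
                   C          D
  I           0.5622   0.006387
  C         0.002756  -0.001838
  E           0.5649    0.00455
  solve Keq expr → x = -9.1875e-04; check Q = 1.1480e-04

Direction: reverse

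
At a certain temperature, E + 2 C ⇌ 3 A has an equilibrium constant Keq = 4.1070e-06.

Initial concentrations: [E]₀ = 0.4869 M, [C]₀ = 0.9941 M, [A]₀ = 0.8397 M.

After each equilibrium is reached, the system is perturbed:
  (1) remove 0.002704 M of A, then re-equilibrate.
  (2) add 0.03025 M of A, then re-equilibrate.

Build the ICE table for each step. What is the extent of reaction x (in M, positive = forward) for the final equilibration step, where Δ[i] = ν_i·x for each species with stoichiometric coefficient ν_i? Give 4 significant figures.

x = -0.009999 M

Q₀ = 1.23 vs Keq = 4.1070e-06 ⇒ Q>K, reverse
Step 1:
                   E          C          A
  I           0.4869     0.9941     0.8397
  C           0.2734     0.5468    -0.8202
  E           0.7603      1.541     0.0195
  solve Keq expr → x = -0.2734; check Q = 4.1070e-06
Then remove 0.002704 M of A.
Step 2:
                   E          C          A
  I           0.7603      1.541     0.0168
  C       -8.9376e-04  -0.001788   0.002681
  E           0.7594      1.539    0.01948
  solve Keq expr → x = 8.9376e-04; check Q = 4.1070e-06
Then add 0.03025 M of A.
Step 3:
                   E          C          A
  I           0.7594      1.539    0.04973
  C         0.009999       0.02      -0.03
  E           0.7694      1.559    0.01973
  solve Keq expr → x = -0.009999; check Q = 4.1070e-06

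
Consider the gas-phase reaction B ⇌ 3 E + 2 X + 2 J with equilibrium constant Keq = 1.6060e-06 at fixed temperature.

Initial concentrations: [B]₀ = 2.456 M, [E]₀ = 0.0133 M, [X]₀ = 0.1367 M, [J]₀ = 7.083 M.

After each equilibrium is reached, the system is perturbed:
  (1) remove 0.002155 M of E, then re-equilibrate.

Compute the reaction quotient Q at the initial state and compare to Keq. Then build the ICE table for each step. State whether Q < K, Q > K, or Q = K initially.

Q₀ = 8.9804e-07; Q < K (proceeds forward)

Q₀ = 8.9804e-07 vs Keq = 1.6060e-06 ⇒ Q<K, forward
Step 1:
                   B          E          X          J
  Initial      2.456     0.0133     0.1367      7.083
  Change  -8.9961e-04   0.002699   0.001799   0.001799
  Equil        2.455      0.016     0.1385      7.085
  solve Keq expr → x = 8.9961e-04; check Q = 1.6060e-06
Then remove 0.002155 M of E.
Step 2:
                   B          E          X          J
  Initial      2.455    0.01384     0.1385      7.085
  Change  -6.8241e-04   0.002047   0.001365   0.001365
  Equil        2.454    0.01589     0.1399      7.086
  solve Keq expr → x = 6.8241e-04; check Q = 1.6060e-06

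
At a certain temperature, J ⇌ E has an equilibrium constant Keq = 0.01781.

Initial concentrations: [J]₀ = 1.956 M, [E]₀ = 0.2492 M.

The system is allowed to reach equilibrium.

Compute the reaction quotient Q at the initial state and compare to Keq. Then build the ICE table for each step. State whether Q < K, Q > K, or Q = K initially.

Q₀ = 0.1274; Q > K (proceeds reverse)

Q₀ = 0.1274 vs Keq = 0.01781 ⇒ Q>K, reverse
Step 1:
                    J           E
  init          1.956      0.2492
  Δ            0.2106     -0.2106
  eq            2.167     0.03859
  solve Keq expr → x = -0.2106; check Q = 0.01781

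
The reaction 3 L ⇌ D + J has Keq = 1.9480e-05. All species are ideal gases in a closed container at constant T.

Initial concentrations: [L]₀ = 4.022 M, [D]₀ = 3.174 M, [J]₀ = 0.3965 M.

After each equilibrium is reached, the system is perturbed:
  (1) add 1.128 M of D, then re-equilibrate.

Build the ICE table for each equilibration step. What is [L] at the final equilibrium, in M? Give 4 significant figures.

[L]_eq = 5.209 M

Q₀ = 0.01934 vs Keq = 1.9480e-05 ⇒ Q>K, reverse
Step 1:
                    L           D           J
  init          4.022       3.174      0.3965
  Δ             1.187     -0.3955     -0.3955
  eq            5.209       2.778  9.9066e-04
  solve Keq expr → x = -0.3955; check Q = 1.9480e-05
Then add 1.128 M of D.
Step 2:
                    L           D           J
  init          5.209       3.906  9.9066e-04
  Δ        8.5696e-04 -2.8565e-04 -2.8565e-04
  eq            5.209       3.906  7.0501e-04
  solve Keq expr → x = -2.8565e-04; check Q = 1.9480e-05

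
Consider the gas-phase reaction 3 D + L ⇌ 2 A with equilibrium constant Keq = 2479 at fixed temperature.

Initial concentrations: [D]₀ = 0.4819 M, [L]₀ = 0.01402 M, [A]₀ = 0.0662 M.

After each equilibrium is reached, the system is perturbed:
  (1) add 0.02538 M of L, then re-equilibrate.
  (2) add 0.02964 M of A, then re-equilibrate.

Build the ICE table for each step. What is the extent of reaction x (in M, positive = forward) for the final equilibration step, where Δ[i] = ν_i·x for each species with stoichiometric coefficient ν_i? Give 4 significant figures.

Q₀ = 2.793 vs Keq = 2479 ⇒ Q<K, forward
Step 1:
                   D          L          A
  I           0.4819    0.01402     0.0662
  C         -0.04193   -0.01398    0.02796
  E             0.44 4.1992e-05    0.09416
  solve Keq expr → x = 0.01398; check Q = 2479
Then add 0.02538 M of L.
Step 2:
                   D          L          A
  I             0.44    0.02542    0.09416
  C         -0.07574   -0.02525    0.05049
  E           0.3642 1.7469e-04     0.1447
  solve Keq expr → x = 0.02525; check Q = 2479
Then add 0.02964 M of A.
Step 3:
                   D          L          A
  I           0.3642 1.7469e-04     0.1743
  C       2.3395e-04 7.7983e-05 -1.5597e-04
  E           0.3645 2.5267e-04     0.1741
  solve Keq expr → x = -7.7983e-05; check Q = 2479

x = -7.7983e-05 M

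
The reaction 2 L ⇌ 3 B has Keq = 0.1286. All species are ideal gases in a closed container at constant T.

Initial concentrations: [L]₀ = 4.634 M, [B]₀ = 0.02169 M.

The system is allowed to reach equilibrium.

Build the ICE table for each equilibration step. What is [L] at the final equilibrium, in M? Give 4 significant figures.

[L]_eq = 3.825 M

Q₀ = 4.7519e-07 vs Keq = 0.1286 ⇒ Q<K, forward
Step 1:
                   L          B
  I            4.634    0.02169
  C          -0.8086      1.213
  E            3.825      1.235
  solve Keq expr → x = 0.4043; check Q = 0.1286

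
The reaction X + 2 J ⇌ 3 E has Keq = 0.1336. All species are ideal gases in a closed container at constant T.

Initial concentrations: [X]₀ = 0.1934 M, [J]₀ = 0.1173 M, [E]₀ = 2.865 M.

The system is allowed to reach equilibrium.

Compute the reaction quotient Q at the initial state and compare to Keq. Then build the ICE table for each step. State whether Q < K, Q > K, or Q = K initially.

Q₀ = 8837 vs Keq = 0.1336 ⇒ Q>K, reverse
Step 1:
                  X         J         E
  init       0.1934    0.1173     2.865
  Δ          0.7301      1.46     -2.19
  eq         0.9235     1.578    0.6746
  solve Keq expr → x = -0.7301; check Q = 0.1336

Q₀ = 8837; Q > K (proceeds reverse)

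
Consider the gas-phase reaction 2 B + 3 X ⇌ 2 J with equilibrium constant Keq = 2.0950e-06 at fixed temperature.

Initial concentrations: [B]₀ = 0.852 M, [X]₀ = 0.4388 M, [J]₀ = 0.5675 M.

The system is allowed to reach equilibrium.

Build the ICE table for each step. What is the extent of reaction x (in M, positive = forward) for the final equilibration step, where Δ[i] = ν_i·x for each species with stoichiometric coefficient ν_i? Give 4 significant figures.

x = -0.2823 M

Q₀ = 5.251 vs Keq = 2.0950e-06 ⇒ Q>K, reverse
Step 1:
                  B         X         J
  I           0.852    0.4388    0.5675
  C          0.5645    0.8468   -0.5645
  E           1.417     1.286  0.002989
  solve Keq expr → x = -0.2823; check Q = 2.0950e-06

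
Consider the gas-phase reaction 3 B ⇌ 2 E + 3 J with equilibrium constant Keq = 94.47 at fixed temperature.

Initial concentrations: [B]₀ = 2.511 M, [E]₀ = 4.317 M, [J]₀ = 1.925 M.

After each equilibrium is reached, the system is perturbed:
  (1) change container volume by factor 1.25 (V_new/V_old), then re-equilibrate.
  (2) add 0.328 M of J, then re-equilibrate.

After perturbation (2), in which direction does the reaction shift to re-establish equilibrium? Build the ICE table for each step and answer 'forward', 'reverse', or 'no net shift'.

Q₀ = 8.397 vs Keq = 94.47 ⇒ Q<K, forward
Step 1:
                   B          E          J
  Initial      2.511      4.317      1.925
  Change     -0.7981     0.5321     0.7981
  Equil        1.713      4.849      2.723
  solve Keq expr → x = 0.266; check Q = 94.47
Then change container volume by factor 1.25 (V_new/V_old).
Step 2:
                   B          E          J
  Initial       1.37      3.879      2.178
  Change     -0.1125    0.07499     0.1125
  Equil        1.258      3.954      2.291
  solve Keq expr → x = 0.0375; check Q = 94.47
Then add 0.328 M of J.
Step 3:
                   B          E          J
  Initial      1.258      3.954      2.619
  Change      0.1056   -0.07043    -0.1056
  Equil        1.363      3.884      2.513
  solve Keq expr → x = -0.03522; check Q = 94.47

Direction: reverse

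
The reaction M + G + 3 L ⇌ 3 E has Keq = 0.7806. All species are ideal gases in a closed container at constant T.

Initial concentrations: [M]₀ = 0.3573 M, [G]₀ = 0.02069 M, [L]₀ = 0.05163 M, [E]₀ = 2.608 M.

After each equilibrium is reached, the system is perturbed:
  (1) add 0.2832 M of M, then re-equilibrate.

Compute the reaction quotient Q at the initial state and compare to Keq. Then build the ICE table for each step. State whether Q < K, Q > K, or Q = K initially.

Q₀ = 1.7435e+07; Q > K (proceeds reverse)

Q₀ = 1.7435e+07 vs Keq = 0.7806 ⇒ Q>K, reverse
Step 1:
                   M          G          L          E
  Initial     0.3573    0.02069    0.05163      2.608
  Change      0.5026     0.5026      1.508     -1.508
  Equil       0.8599     0.5233      1.559        1.1
  solve Keq expr → x = -0.5026; check Q = 0.7806
Then add 0.2832 M of M.
Step 2:
                   M          G          L          E
  Initial      1.143     0.5233      1.559        1.1
  Change    -0.01706   -0.01706   -0.05118    0.05118
  Equil        1.126     0.5062      1.508      1.151
  solve Keq expr → x = 0.01706; check Q = 0.7806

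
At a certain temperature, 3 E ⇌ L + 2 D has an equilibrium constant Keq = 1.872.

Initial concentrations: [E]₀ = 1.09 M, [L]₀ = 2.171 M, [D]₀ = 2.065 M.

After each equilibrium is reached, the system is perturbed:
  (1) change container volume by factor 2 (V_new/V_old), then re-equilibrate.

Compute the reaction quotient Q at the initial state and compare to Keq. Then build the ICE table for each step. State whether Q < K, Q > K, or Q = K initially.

Q₀ = 7.149 vs Keq = 1.872 ⇒ Q>K, reverse
Step 1:
                    E           L           D
  init           1.09       2.171       2.065
  Δ            0.4214     -0.1405     -0.2809
  eq            1.511       2.031       1.784
  solve Keq expr → x = -0.1405; check Q = 1.872
Then change container volume by factor 2 (V_new/V_old).
Step 2:
                    E           L           D
  init         0.7557       1.015       0.892
  Δ                 0           0           0
  eq           0.7557       1.015       0.892
  solve Keq expr → x = 0; check Q = 1.872

Q₀ = 7.149; Q > K (proceeds reverse)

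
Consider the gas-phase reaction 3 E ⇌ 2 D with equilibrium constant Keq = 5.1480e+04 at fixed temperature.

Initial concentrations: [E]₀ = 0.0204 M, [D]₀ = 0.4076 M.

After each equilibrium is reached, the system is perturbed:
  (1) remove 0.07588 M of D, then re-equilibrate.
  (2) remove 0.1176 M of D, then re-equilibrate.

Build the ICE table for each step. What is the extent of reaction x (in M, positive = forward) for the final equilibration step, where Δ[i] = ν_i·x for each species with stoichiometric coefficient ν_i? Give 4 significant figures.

Q₀ = 1.9569e+04 vs Keq = 5.1480e+04 ⇒ Q<K, forward
Step 1:
                    E           D
  I            0.0204      0.4076
  C         -0.005533    0.003689
  E           0.01487      0.4113
  solve Keq expr → x = 0.001844; check Q = 5.1480e+04
Then remove 0.07588 M of D.
Step 2:
                    E           D
  I           0.01487      0.3354
  C         -0.001858    0.001239
  E           0.01301      0.3366
  solve Keq expr → x = 6.1934e-04; check Q = 5.1480e+04
Then remove 0.1176 M of D.
Step 3:
                    E           D
  I           0.01301       0.219
  C         -0.003178    0.002119
  E          0.009831      0.2212
  solve Keq expr → x = 0.001059; check Q = 5.1480e+04

x = 0.001059 M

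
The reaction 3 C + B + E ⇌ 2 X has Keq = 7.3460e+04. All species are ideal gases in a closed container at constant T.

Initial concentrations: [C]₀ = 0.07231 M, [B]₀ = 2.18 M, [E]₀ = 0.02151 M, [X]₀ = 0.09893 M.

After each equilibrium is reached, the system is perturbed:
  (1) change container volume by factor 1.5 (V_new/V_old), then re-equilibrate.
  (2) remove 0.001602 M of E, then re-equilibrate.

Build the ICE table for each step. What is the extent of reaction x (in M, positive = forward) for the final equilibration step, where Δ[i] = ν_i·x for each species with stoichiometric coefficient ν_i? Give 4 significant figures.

Q₀ = 552 vs Keq = 7.3460e+04 ⇒ Q<K, forward
Step 1:
                    C           B           E           X
  init        0.07231        2.18     0.02151     0.09893
  Δ          -0.04635    -0.01545    -0.01545      0.0309
  eq          0.02596       2.165     0.00606      0.1298
  solve Keq expr → x = 0.01545; check Q = 7.3460e+04
Then change container volume by factor 1.5 (V_new/V_old).
Step 2:
                    C           B           E           X
  init        0.01731       1.443     0.00404     0.08655
  Δ          0.005143    0.001714    0.001714   -0.003429
  eq          0.02245       1.445    0.005754     0.08312
  solve Keq expr → x = -0.001714; check Q = 7.3460e+04
Then remove 0.001602 M of E.
Step 3:
                    C           B           E           X
  init        0.02245       1.445    0.004152     0.08312
  Δ          0.001472  4.9063e-04  4.9063e-04 -9.8126e-04
  eq          0.02392       1.445    0.004643     0.08214
  solve Keq expr → x = -4.9063e-04; check Q = 7.3460e+04

x = -4.9063e-04 M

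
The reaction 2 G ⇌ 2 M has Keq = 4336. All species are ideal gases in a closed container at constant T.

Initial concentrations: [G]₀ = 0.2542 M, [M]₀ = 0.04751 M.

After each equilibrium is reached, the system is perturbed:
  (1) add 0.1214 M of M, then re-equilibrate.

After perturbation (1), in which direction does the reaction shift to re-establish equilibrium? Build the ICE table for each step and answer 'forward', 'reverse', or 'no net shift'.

Q₀ = 0.03493 vs Keq = 4336 ⇒ Q<K, forward
Step 1:
                    G           M
  I            0.2542     0.04751
  C           -0.2497      0.2497
  E          0.004513      0.2972
  solve Keq expr → x = 0.1248; check Q = 4336
Then add 0.1214 M of M.
Step 2:
                    G           M
  I          0.004513      0.4186
  C          0.001816   -0.001816
  E          0.006329      0.4168
  solve Keq expr → x = -9.0803e-04; check Q = 4336

Direction: reverse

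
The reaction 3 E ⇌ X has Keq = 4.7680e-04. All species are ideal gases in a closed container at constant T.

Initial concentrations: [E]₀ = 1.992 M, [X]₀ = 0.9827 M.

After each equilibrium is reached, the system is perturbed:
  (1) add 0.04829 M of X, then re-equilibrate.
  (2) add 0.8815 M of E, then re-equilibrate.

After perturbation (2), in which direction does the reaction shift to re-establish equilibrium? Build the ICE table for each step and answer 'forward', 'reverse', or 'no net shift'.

Q₀ = 0.1243 vs Keq = 4.7680e-04 ⇒ Q>K, reverse
Step 1:
                   E          X
  Initial      1.992     0.9827
  Change       2.792    -0.9305
  Equil        4.784    0.05219
  solve Keq expr → x = -0.9305; check Q = 4.7680e-04
Then add 0.04829 M of X.
Step 2:
                   E          X
  Initial      4.784     0.1005
  Change      0.1316   -0.04386
  Equil        4.915    0.05662
  solve Keq expr → x = -0.04386; check Q = 4.7680e-04
Then add 0.8815 M of E.
Step 3:
                   E          X
  Initial      5.797    0.05662
  Change    -0.09524    0.03175
  Equil        5.701    0.08836
  solve Keq expr → x = 0.03175; check Q = 4.7680e-04

Direction: forward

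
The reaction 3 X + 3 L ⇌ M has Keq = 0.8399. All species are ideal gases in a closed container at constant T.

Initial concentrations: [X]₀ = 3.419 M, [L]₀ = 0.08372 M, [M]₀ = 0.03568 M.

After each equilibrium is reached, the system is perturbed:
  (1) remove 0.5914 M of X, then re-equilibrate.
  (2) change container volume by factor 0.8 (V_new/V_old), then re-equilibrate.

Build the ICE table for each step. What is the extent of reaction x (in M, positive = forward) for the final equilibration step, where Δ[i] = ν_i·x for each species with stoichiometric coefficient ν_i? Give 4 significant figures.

Q₀ = 1.521 vs Keq = 0.8399 ⇒ Q>K, reverse
Step 1:
                    X           L           M
  I             3.419     0.08372     0.03568
  C           0.01348     0.01348   -0.004492
  E             3.432      0.0972     0.03119
  solve Keq expr → x = -0.004492; check Q = 0.8399
Then remove 0.5914 M of X.
Step 2:
                    X           L           M
  I             2.841      0.0972     0.03119
  C           0.01367     0.01367   -0.004558
  E             2.855      0.1109     0.02663
  solve Keq expr → x = -0.004558; check Q = 0.8399
Then change container volume by factor 0.8 (V_new/V_old).
Step 3:
                    X           L           M
  I             3.568      0.1386     0.03329
  C          -0.03263    -0.03263     0.01088
  E             3.536       0.106     0.04416
  solve Keq expr → x = 0.01088; check Q = 0.8399

x = 0.01088 M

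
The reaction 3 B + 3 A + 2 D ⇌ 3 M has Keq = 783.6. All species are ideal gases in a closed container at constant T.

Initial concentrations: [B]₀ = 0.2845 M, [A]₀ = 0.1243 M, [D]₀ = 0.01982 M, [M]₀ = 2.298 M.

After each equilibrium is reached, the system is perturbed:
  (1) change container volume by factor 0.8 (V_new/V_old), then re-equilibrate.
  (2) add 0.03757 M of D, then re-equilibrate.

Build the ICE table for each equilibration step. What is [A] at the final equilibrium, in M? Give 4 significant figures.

Q₀ = 6.9853e+08 vs Keq = 783.6 ⇒ Q>K, reverse
Step 1:
                   B          A          D          M
  Initial     0.2845     0.1243    0.01982      2.298
  Change      0.4532     0.4532     0.3021    -0.4532
  Equil       0.7377     0.5775     0.3219      1.845
  solve Keq expr → x = -0.1511; check Q = 783.6
Then change container volume by factor 0.8 (V_new/V_old).
Step 2:
                   B          A          D          M
  Initial     0.9221     0.7219     0.4024      2.306
  Change     -0.0878    -0.0878   -0.05853     0.0878
  Equil       0.8343     0.6341     0.3439      2.394
  solve Keq expr → x = 0.02927; check Q = 783.6
Then add 0.03757 M of D.
Step 3:
                   B          A          D          M
  Initial     0.8343     0.6341     0.3815      2.394
  Change    -0.01569   -0.01569   -0.01046    0.01569
  Equil       0.8186     0.6184      0.371       2.41
  solve Keq expr → x = 0.005231; check Q = 783.6

[A]_eq = 0.6184 M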